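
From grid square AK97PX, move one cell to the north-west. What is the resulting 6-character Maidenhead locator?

AK98oa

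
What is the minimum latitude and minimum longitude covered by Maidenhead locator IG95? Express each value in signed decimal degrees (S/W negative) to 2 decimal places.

Field I=8, G=6: +8·20° lon, +6·10° lat → SW at lon -20°, lat -30°.
Square 9, 5: +9·2° lon, +5·1° lat → SW at lon -2°, lat -25°.
latitude -25.00, longitude -2.00.

-25.00, -2.00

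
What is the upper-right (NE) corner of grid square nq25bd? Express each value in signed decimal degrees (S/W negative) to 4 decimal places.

75.1667, 84.1667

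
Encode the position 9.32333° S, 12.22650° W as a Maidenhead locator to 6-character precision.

II30vq

Shift to the Maidenhead origin (180°W, 90°S): lon 167.7735, lat 80.6767.
Field: 167.7735/20 → 8 → I, 80.6767/10 → 8 → I; chars II.
Square: 7.7735/2 → 3, 0.6767/1 → 0; chars 30.
Subsquare: 1.7735/0.0833333 → 21 → v, 0.6767/0.0416667 → 16 → q; chars vq.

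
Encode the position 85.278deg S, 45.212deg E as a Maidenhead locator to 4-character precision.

Shift to the Maidenhead origin (180°W, 90°S): lon 225.21, lat 4.72.
Field: lon ⌊225.21/20⌋ = 11 → L; lat ⌊4.72/10⌋ = 0 → A.
Square: lon ⌊5.21/2⌋ = 2; lat ⌊4.72/1⌋ = 4.

LA24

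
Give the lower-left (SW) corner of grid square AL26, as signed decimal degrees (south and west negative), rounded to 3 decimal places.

Field A=0, L=11: +0·20° lon, +11·10° lat → SW at lon -180°, lat 20°.
Square 2, 6: +2·2° lon, +6·1° lat → SW at lon -176°, lat 26°.
latitude 26.000, longitude -176.000.

26.000, -176.000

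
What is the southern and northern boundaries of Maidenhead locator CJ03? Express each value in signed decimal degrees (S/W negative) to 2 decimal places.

Field C=2, J=9: +2·20° lon, +9·10° lat → SW at lon -140°, lat 0°.
Square 0, 3: +0·2° lon, +3·1° lat → SW at lon -140°, lat 3°.
Cell spans 2° lon × 1° lat.
south 3.00, north 4.00.

3.00, 4.00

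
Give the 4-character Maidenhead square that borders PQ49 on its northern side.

PR40

Latitude square 9; +1 → 10, wraps to 0, carry into field.
Latitude field Q = 16; +1 → 17 = R.
The longitude characters are unchanged.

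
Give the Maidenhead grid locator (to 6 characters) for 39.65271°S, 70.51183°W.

Shift to the Maidenhead origin (180°W, 90°S): lon 109.4882, lat 50.3473.
Field: lon ⌊109.4882/20⌋ = 5 → F; lat ⌊50.3473/10⌋ = 5 → F.
Square: lon ⌊9.4882/2⌋ = 4; lat ⌊0.3473/1⌋ = 0.
Subsquare: lon ⌊1.4882/0.0833333⌋ = 17 → r; lat ⌊0.3473/0.0416667⌋ = 8 → i.

FF40ri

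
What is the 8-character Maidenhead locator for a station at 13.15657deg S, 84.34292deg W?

EH76tu82

Shift to the Maidenhead origin (180°W, 90°S): lon 95.65708, lat 76.84343.
Field: lon ⌊95.65708/20⌋ = 4 → E; lat ⌊76.84343/10⌋ = 7 → H.
Square: lon ⌊15.65708/2⌋ = 7; lat ⌊6.84343/1⌋ = 6.
Subsquare: lon ⌊1.65708/0.0833333⌋ = 19 → t; lat ⌊0.84343/0.0416667⌋ = 20 → u.
Extended square: lon ⌊0.07375/0.00833333⌋ = 8; lat ⌊0.01010/0.00416667⌋ = 2.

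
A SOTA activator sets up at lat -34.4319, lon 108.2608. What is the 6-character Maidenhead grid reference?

Offset from 180°W / 90°S: lon 288.2608°, lat 55.5681°.
Field: 288.2608/20 → 14 → O, 55.5681/10 → 5 → F; chars OF.
Square: 8.2608/2 → 4, 5.5681/1 → 5; chars 45.
Subsquare: 0.2608/0.0833333 → 3 → d, 0.5681/0.0416667 → 13 → n; chars dn.

OF45dn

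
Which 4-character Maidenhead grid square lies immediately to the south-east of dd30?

Longitude square 3; +1 → 4.
Latitude square 0; −1 → -1, wraps to 9, carry into field.
Latitude field D = 3; −1 → 2 = C.

DC49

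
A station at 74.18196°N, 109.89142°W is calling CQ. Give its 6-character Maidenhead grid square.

DQ54be

Offset from 180°W / 90°S: lon 70.1086°, lat 164.1820°.
Field: lon ⌊70.1086/20⌋ = 3 → D; lat ⌊164.1820/10⌋ = 16 → Q.
Square: lon ⌊10.1086/2⌋ = 5; lat ⌊4.1820/1⌋ = 4.
Subsquare: lon ⌊0.1086/0.0833333⌋ = 1 → b; lat ⌊0.1820/0.0416667⌋ = 4 → e.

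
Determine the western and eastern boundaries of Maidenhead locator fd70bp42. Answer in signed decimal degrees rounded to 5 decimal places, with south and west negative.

Field F=5, D=3: +5·20° lon, +3·10° lat → SW at lon -80°, lat -60°.
Square 7, 0: +7·2° lon, +0·1° lat → SW at lon -66°, lat -60°.
Subsquare b=1, p=15: +1·0.0833333° lon, +15·0.0416667° lat → SW at lon -65.9167°, lat -59.375°.
Extended square 4, 2: +4·0.00833333° lon, +2·0.00416667° lat → SW at lon -65.8833°, lat -59.3667°.
Cell spans 0.00833333° lon × 0.00416667° lat.
west -65.88333, east -65.87500.

-65.88333, -65.87500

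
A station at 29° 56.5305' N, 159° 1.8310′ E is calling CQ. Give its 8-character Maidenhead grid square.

Shift to the Maidenhead origin (180°W, 90°S): lon 339.03052, lat 119.94217.
Field: 339.03052/20 → 16 → Q, 119.94217/10 → 11 → L; chars QL.
Square: 19.03052/2 → 9, 9.94217/1 → 9; chars 99.
Subsquare: 1.03052/0.0833333 → 12 → m, 0.94217/0.0416667 → 22 → w; chars mw.
Extended square: 0.03052/0.00833333 → 3, 0.02551/0.00416667 → 6; chars 36.

QL99mw36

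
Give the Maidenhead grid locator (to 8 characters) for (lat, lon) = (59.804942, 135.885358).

PO79wt63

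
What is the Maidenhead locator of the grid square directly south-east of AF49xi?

Longitude subsquare x = 23; +1 → 24, wraps to 0 = a, carry into square.
Longitude square 4; +1 → 5.
Latitude subsquare i = 8; −1 → 7 = h.

AF59ah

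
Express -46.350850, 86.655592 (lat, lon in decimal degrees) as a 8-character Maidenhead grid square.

NE33hp85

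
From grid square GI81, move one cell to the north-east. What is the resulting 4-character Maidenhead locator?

Longitude square 8; +1 → 9.
Latitude square 1; +1 → 2.

GI92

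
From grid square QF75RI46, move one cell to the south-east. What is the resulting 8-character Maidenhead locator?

QF75ri55

Longitude extended square 4; +1 → 5.
Latitude extended square 6; −1 → 5.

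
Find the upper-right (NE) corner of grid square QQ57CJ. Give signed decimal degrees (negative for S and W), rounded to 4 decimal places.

77.4167, 150.2500

Field Q=16, Q=16: +16·20° lon, +16·10° lat → SW at lon 140°, lat 70°.
Square 5, 7: +5·2° lon, +7·1° lat → SW at lon 150°, lat 77°.
Subsquare c=2, j=9: +2·0.0833333° lon, +9·0.0416667° lat → SW at lon 150.167°, lat 77.375°.
Cell spans 0.0833333° lon × 0.0416667° lat. NE corner is SW corner plus one full cell.
latitude 77.4167, longitude 150.2500.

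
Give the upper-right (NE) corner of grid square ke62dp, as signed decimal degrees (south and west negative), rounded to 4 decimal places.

Field K=10, E=4: +10·20° lon, +4·10° lat → SW at lon 20°, lat -50°.
Square 6, 2: +6·2° lon, +2·1° lat → SW at lon 32°, lat -48°.
Subsquare d=3, p=15: +3·0.0833333° lon, +15·0.0416667° lat → SW at lon 32.25°, lat -47.375°.
Cell spans 0.0833333° lon × 0.0416667° lat. NE corner is SW corner plus one full cell.
latitude -47.3333, longitude 32.3333.

-47.3333, 32.3333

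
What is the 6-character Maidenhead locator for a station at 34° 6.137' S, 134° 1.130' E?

PF75av

Offset from 180°W / 90°S: lon 314.0188°, lat 55.8977°.
Field: lon ⌊314.0188/20⌋ = 15 → P; lat ⌊55.8977/10⌋ = 5 → F.
Square: lon ⌊14.0188/2⌋ = 7; lat ⌊5.8977/1⌋ = 5.
Subsquare: lon ⌊0.0188/0.0833333⌋ = 0 → a; lat ⌊0.8977/0.0416667⌋ = 21 → v.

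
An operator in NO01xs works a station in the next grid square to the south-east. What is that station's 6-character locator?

Longitude subsquare x = 23; +1 → 24, wraps to 0 = a, carry into square.
Longitude square 0; +1 → 1.
Latitude subsquare s = 18; −1 → 17 = r.

NO11ar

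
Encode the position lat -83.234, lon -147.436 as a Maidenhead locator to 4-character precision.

BA66

Add 180° to longitude and 90° to latitude: 32.56, 6.77.
Field: lon ⌊32.56/20⌋ = 1 → B; lat ⌊6.77/10⌋ = 0 → A.
Square: lon ⌊12.56/2⌋ = 6; lat ⌊6.77/1⌋ = 6.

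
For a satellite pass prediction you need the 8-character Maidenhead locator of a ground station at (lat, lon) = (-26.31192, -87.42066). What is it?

EG63gq95

Add 180° to longitude and 90° to latitude: 92.57934, 63.68808.
Field: lon ⌊92.57934/20⌋ = 4 → E; lat ⌊63.68808/10⌋ = 6 → G.
Square: lon ⌊12.57934/2⌋ = 6; lat ⌊3.68808/1⌋ = 3.
Subsquare: lon ⌊0.57934/0.0833333⌋ = 6 → g; lat ⌊0.68808/0.0416667⌋ = 16 → q.
Extended square: lon ⌊0.07934/0.00833333⌋ = 9; lat ⌊0.02141/0.00416667⌋ = 5.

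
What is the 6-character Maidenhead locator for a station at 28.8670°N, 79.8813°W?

FL08bu

Add 180° to longitude and 90° to latitude: 100.1187, 118.8670.
Field: 100.1187/20 → 5 → F, 118.8670/10 → 11 → L; chars FL.
Square: 0.1187/2 → 0, 8.8670/1 → 8; chars 08.
Subsquare: 0.1187/0.0833333 → 1 → b, 0.8670/0.0416667 → 20 → u; chars bu.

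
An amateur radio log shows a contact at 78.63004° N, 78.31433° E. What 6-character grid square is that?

Shift to the Maidenhead origin (180°W, 90°S): lon 258.3143, lat 168.6300.
Field: 258.3143/20 → 12 → M, 168.6300/10 → 16 → Q; chars MQ.
Square: 18.3143/2 → 9, 8.6300/1 → 8; chars 98.
Subsquare: 0.3143/0.0833333 → 3 → d, 0.6300/0.0416667 → 15 → p; chars dp.

MQ98dp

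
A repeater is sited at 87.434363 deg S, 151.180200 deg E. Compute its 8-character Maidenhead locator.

Offset from 180°W / 90°S: lon 331.18020°, lat 2.56564°.
Field: lon ⌊331.18020/20⌋ = 16 → Q; lat ⌊2.56564/10⌋ = 0 → A.
Square: lon ⌊11.18020/2⌋ = 5; lat ⌊2.56564/1⌋ = 2.
Subsquare: lon ⌊1.18020/0.0833333⌋ = 14 → o; lat ⌊0.56564/0.0416667⌋ = 13 → n.
Extended square: lon ⌊0.01353/0.00833333⌋ = 1; lat ⌊0.02397/0.00416667⌋ = 5.

QA52on15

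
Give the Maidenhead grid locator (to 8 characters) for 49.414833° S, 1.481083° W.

IE90go20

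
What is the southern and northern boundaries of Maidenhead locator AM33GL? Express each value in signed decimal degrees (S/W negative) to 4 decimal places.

Field A=0, M=12: +0·20° lon, +12·10° lat → SW at lon -180°, lat 30°.
Square 3, 3: +3·2° lon, +3·1° lat → SW at lon -174°, lat 33°.
Subsquare g=6, l=11: +6·0.0833333° lon, +11·0.0416667° lat → SW at lon -173.5°, lat 33.4583°.
Cell spans 0.0833333° lon × 0.0416667° lat.
south 33.4583, north 33.5000.

33.4583, 33.5000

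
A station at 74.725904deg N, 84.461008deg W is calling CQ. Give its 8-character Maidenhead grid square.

Add 180° to longitude and 90° to latitude: 95.53899, 164.72590.
Field: lon ⌊95.53899/20⌋ = 4 → E; lat ⌊164.72590/10⌋ = 16 → Q.
Square: lon ⌊15.53899/2⌋ = 7; lat ⌊4.72590/1⌋ = 4.
Subsquare: lon ⌊1.53899/0.0833333⌋ = 18 → s; lat ⌊0.72590/0.0416667⌋ = 17 → r.
Extended square: lon ⌊0.03899/0.00833333⌋ = 4; lat ⌊0.01757/0.00416667⌋ = 4.

EQ74sr44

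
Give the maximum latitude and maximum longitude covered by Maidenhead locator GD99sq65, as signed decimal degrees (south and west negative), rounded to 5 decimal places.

Field G=6, D=3: +6·20° lon, +3·10° lat → SW at lon -60°, lat -60°.
Square 9, 9: +9·2° lon, +9·1° lat → SW at lon -42°, lat -51°.
Subsquare s=18, q=16: +18·0.0833333° lon, +16·0.0416667° lat → SW at lon -40.5°, lat -50.3333°.
Extended square 6, 5: +6·0.00833333° lon, +5·0.00416667° lat → SW at lon -40.45°, lat -50.3125°.
Cell spans 0.00833333° lon × 0.00416667° lat. NE corner is SW corner plus one full cell.
latitude -50.30833, longitude -40.44167.

-50.30833, -40.44167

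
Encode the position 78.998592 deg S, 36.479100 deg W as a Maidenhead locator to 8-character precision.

HB11sa20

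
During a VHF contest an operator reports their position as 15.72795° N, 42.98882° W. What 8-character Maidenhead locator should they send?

GK85mr14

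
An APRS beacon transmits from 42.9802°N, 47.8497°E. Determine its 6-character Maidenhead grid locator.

LN32wx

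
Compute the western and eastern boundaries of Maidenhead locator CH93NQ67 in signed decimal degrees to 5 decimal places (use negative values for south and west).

Field C=2, H=7: +2·20° lon, +7·10° lat → SW at lon -140°, lat -20°.
Square 9, 3: +9·2° lon, +3·1° lat → SW at lon -122°, lat -17°.
Subsquare n=13, q=16: +13·0.0833333° lon, +16·0.0416667° lat → SW at lon -120.917°, lat -16.3333°.
Extended square 6, 7: +6·0.00833333° lon, +7·0.00416667° lat → SW at lon -120.867°, lat -16.3042°.
Cell spans 0.00833333° lon × 0.00416667° lat.
west -120.86667, east -120.85833.

-120.86667, -120.85833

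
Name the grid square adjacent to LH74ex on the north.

Latitude subsquare x = 23; +1 → 24, wraps to 0 = a, carry into square.
Latitude square 4; +1 → 5.
The longitude characters are unchanged.

LH75ea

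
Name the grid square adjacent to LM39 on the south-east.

LM48

Longitude square 3; +1 → 4.
Latitude square 9; −1 → 8.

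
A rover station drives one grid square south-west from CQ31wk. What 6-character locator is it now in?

CQ31vj

Longitude subsquare w = 22; −1 → 21 = v.
Latitude subsquare k = 10; −1 → 9 = j.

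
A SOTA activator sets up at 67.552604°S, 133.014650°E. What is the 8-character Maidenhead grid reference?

PC62mk17

Offset from 180°W / 90°S: lon 313.01465°, lat 22.44740°.
Field: 313.01465/20 → 15 → P, 22.44740/10 → 2 → C; chars PC.
Square: 13.01465/2 → 6, 2.44740/1 → 2; chars 62.
Subsquare: 1.01465/0.0833333 → 12 → m, 0.44740/0.0416667 → 10 → k; chars mk.
Extended square: 0.01465/0.00833333 → 1, 0.03073/0.00416667 → 7; chars 17.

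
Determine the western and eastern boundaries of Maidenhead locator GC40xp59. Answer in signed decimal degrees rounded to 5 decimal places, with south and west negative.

-50.04167, -50.03333

Field G=6, C=2: +6·20° lon, +2·10° lat → SW at lon -60°, lat -70°.
Square 4, 0: +4·2° lon, +0·1° lat → SW at lon -52°, lat -70°.
Subsquare x=23, p=15: +23·0.0833333° lon, +15·0.0416667° lat → SW at lon -50.0833°, lat -69.375°.
Extended square 5, 9: +5·0.00833333° lon, +9·0.00416667° lat → SW at lon -50.0417°, lat -69.3375°.
Cell spans 0.00833333° lon × 0.00416667° lat.
west -50.04167, east -50.03333.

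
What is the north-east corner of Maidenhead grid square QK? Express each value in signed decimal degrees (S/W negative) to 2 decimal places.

20.00, 160.00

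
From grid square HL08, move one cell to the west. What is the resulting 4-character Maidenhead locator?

GL98

Longitude square 0; −1 → -1, wraps to 9, carry into field.
Longitude field H = 7; −1 → 6 = G.
The latitude characters are unchanged.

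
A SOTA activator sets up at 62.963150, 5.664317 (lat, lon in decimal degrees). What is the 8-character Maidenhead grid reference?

JP22tx91

Add 180° to longitude and 90° to latitude: 185.66432, 152.96315.
Field (20°×10°, letters A–R): lon ⌊185.66432/20⌋ = 9 → J; lat ⌊152.96315/10⌋ = 15 → P.
Square (2°×1°, digits 0–9): lon ⌊5.66432/2⌋ = 2; lat ⌊2.96315/1⌋ = 2.
Subsquare (5′×2.5′, letters a–x): lon ⌊1.66432/0.0833333⌋ = 19 → t; lat ⌊0.96315/0.0416667⌋ = 23 → x.
Extended square (30″×15″, digits 0–9): lon ⌊0.08098/0.00833333⌋ = 9; lat ⌊0.00482/0.00416667⌋ = 1.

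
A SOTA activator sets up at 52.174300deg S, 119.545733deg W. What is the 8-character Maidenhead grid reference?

Shift to the Maidenhead origin (180°W, 90°S): lon 60.45427, lat 37.82570.
Field (20°×10°, letters A–R): 60.45427/20 → 3 → D, 37.82570/10 → 3 → D; chars DD.
Square (2°×1°, digits 0–9): 0.45427/2 → 0, 7.82570/1 → 7; chars 07.
Subsquare (5′×2.5′, letters a–x): 0.45427/0.0833333 → 5 → f, 0.82570/0.0416667 → 19 → t; chars ft.
Extended square (30″×15″, digits 0–9): 0.03760/0.00833333 → 4, 0.03403/0.00416667 → 8; chars 48.

DD07ft48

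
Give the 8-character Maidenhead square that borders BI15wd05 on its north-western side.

BI15vd96

Longitude extended square 0; −1 → -1, wraps to 9, carry into subsquare.
Longitude subsquare w = 22; −1 → 21 = v.
Latitude extended square 5; +1 → 6.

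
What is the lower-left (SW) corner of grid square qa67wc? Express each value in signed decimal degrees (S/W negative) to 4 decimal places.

Field Q=16, A=0: +16·20° lon, +0·10° lat → SW at lon 140°, lat -90°.
Square 6, 7: +6·2° lon, +7·1° lat → SW at lon 152°, lat -83°.
Subsquare w=22, c=2: +22·0.0833333° lon, +2·0.0416667° lat → SW at lon 153.833°, lat -82.9167°.
latitude -82.9167, longitude 153.8333.

-82.9167, 153.8333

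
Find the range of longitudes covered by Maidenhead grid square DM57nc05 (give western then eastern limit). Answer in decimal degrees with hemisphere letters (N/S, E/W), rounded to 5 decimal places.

108.91667° W, 108.90833° W

Field D=3, M=12: +3·20° lon, +12·10° lat → SW at lon -120°, lat 30°.
Square 5, 7: +5·2° lon, +7·1° lat → SW at lon -110°, lat 37°.
Subsquare n=13, c=2: +13·0.0833333° lon, +2·0.0416667° lat → SW at lon -108.917°, lat 37.0833°.
Extended square 0, 5: +0·0.00833333° lon, +5·0.00416667° lat → SW at lon -108.917°, lat 37.1042°.
Cell spans 0.00833333° lon × 0.00416667° lat.
west 108.91667° W, east 108.90833° W.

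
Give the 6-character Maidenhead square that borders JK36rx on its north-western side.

JK37qa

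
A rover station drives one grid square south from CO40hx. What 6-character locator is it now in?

CO40hw

Latitude subsquare x = 23; −1 → 22 = w.
The longitude characters are unchanged.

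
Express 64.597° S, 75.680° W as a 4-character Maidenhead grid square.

Offset from 180°W / 90°S: lon 104.32°, lat 25.40°.
Field: lon ⌊104.32/20⌋ = 5 → F; lat ⌊25.40/10⌋ = 2 → C.
Square: lon ⌊4.32/2⌋ = 2; lat ⌊5.40/1⌋ = 5.

FC25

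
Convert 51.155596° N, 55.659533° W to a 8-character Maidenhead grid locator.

Add 180° to longitude and 90° to latitude: 124.34047, 141.15560.
Field: lon ⌊124.34047/20⌋ = 6 → G; lat ⌊141.15560/10⌋ = 14 → O.
Square: lon ⌊4.34047/2⌋ = 2; lat ⌊1.15560/1⌋ = 1.
Subsquare: lon ⌊0.34047/0.0833333⌋ = 4 → e; lat ⌊0.15560/0.0416667⌋ = 3 → d.
Extended square: lon ⌊0.00713/0.00833333⌋ = 0; lat ⌊0.03060/0.00416667⌋ = 7.

GO21ed07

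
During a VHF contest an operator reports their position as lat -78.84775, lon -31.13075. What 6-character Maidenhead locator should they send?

HB41kd

Offset from 180°W / 90°S: lon 148.8692°, lat 11.1522°.
Field: lon ⌊148.8692/20⌋ = 7 → H; lat ⌊11.1522/10⌋ = 1 → B.
Square: lon ⌊8.8692/2⌋ = 4; lat ⌊1.1522/1⌋ = 1.
Subsquare: lon ⌊0.8692/0.0833333⌋ = 10 → k; lat ⌊0.1522/0.0416667⌋ = 3 → d.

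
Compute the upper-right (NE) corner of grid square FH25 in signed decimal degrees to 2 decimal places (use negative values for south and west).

Field F=5, H=7: +5·20° lon, +7·10° lat → SW at lon -80°, lat -20°.
Square 2, 5: +2·2° lon, +5·1° lat → SW at lon -76°, lat -15°.
Cell spans 2° lon × 1° lat. NE corner is SW corner plus one full cell.
latitude -14.00, longitude -74.00.

-14.00, -74.00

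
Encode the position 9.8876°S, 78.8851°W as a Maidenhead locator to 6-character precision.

Shift to the Maidenhead origin (180°W, 90°S): lon 101.1149, lat 80.1124.
Field: lon ⌊101.1149/20⌋ = 5 → F; lat ⌊80.1124/10⌋ = 8 → I.
Square: lon ⌊1.1149/2⌋ = 0; lat ⌊0.1124/1⌋ = 0.
Subsquare: lon ⌊1.1149/0.0833333⌋ = 13 → n; lat ⌊0.1124/0.0416667⌋ = 2 → c.

FI00nc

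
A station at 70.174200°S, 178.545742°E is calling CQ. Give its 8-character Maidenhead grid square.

RB99gt58

Shift to the Maidenhead origin (180°W, 90°S): lon 358.54574, lat 19.82580.
Field: lon ⌊358.54574/20⌋ = 17 → R; lat ⌊19.82580/10⌋ = 1 → B.
Square: lon ⌊18.54574/2⌋ = 9; lat ⌊9.82580/1⌋ = 9.
Subsquare: lon ⌊0.54574/0.0833333⌋ = 6 → g; lat ⌊0.82580/0.0416667⌋ = 19 → t.
Extended square: lon ⌊0.04574/0.00833333⌋ = 5; lat ⌊0.03413/0.00416667⌋ = 8.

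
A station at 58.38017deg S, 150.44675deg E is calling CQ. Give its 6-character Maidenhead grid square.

QD51fo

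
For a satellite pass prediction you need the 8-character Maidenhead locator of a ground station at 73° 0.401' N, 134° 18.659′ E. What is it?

Add 180° to longitude and 90° to latitude: 314.31098, 163.00668.
Field (20°×10°, letters A–R): lon ⌊314.31098/20⌋ = 15 → P; lat ⌊163.00668/10⌋ = 16 → Q.
Square (2°×1°, digits 0–9): lon ⌊14.31098/2⌋ = 7; lat ⌊3.00668/1⌋ = 3.
Subsquare (5′×2.5′, letters a–x): lon ⌊0.31098/0.0833333⌋ = 3 → d; lat ⌊0.00668/0.0416667⌋ = 0 → a.
Extended square (30″×15″, digits 0–9): lon ⌊0.06098/0.00833333⌋ = 7; lat ⌊0.00668/0.00416667⌋ = 1.

PQ73da71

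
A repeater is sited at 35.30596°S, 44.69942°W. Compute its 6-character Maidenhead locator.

Add 180° to longitude and 90° to latitude: 135.3006, 54.6940.
Field: lon ⌊135.3006/20⌋ = 6 → G; lat ⌊54.6940/10⌋ = 5 → F.
Square: lon ⌊15.3006/2⌋ = 7; lat ⌊4.6940/1⌋ = 4.
Subsquare: lon ⌊1.3006/0.0833333⌋ = 15 → p; lat ⌊0.6940/0.0416667⌋ = 16 → q.

GF74pq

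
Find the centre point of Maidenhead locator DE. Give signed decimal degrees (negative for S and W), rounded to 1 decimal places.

-45.0, -110.0

Field D=3, E=4: +3·20° lon, +4·10° lat → SW at lon -120°, lat -50°.
Cell spans 20° lon × 10° lat. Centre is SW corner plus half of each.
latitude -45.0, longitude -110.0.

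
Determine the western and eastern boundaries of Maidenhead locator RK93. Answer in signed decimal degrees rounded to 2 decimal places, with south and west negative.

178.00, 180.00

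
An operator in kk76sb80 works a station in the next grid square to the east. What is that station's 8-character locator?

KK76sb90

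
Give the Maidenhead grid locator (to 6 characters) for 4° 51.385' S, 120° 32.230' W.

CI95rd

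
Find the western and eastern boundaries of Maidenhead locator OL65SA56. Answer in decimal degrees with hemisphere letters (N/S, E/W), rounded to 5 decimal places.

113.54167° E, 113.55000° E

Field O=14, L=11: +14·20° lon, +11·10° lat → SW at lon 100°, lat 20°.
Square 6, 5: +6·2° lon, +5·1° lat → SW at lon 112°, lat 25°.
Subsquare s=18, a=0: +18·0.0833333° lon, +0·0.0416667° lat → SW at lon 113.5°, lat 25°.
Extended square 5, 6: +5·0.00833333° lon, +6·0.00416667° lat → SW at lon 113.542°, lat 25.025°.
Cell spans 0.00833333° lon × 0.00416667° lat.
west 113.54167° E, east 113.55000° E.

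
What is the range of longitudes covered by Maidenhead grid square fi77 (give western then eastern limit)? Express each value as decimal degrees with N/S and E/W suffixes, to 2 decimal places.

Field F=5, I=8: +5·20° lon, +8·10° lat → SW at lon -80°, lat -10°.
Square 7, 7: +7·2° lon, +7·1° lat → SW at lon -66°, lat -3°.
Cell spans 2° lon × 1° lat.
west 66.00° W, east 64.00° W.

66.00° W, 64.00° W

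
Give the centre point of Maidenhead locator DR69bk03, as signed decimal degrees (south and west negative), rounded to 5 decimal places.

89.43125, -107.91250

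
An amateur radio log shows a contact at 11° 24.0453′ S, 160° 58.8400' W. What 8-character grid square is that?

AH98mo23

Add 180° to longitude and 90° to latitude: 19.01933, 78.59924.
Field (20°×10°, letters A–R): lon ⌊19.01933/20⌋ = 0 → A; lat ⌊78.59924/10⌋ = 7 → H.
Square (2°×1°, digits 0–9): lon ⌊19.01933/2⌋ = 9; lat ⌊8.59924/1⌋ = 8.
Subsquare (5′×2.5′, letters a–x): lon ⌊1.01933/0.0833333⌋ = 12 → m; lat ⌊0.59924/0.0416667⌋ = 14 → o.
Extended square (30″×15″, digits 0–9): lon ⌊0.01933/0.00833333⌋ = 2; lat ⌊0.01591/0.00416667⌋ = 3.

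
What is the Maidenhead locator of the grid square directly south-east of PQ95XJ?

QQ05ai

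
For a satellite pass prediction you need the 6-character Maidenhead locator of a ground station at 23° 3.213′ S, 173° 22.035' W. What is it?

Offset from 180°W / 90°S: lon 6.6327°, lat 66.9464°.
Field: lon ⌊6.6327/20⌋ = 0 → A; lat ⌊66.9464/10⌋ = 6 → G.
Square: lon ⌊6.6327/2⌋ = 3; lat ⌊6.9464/1⌋ = 6.
Subsquare: lon ⌊0.6327/0.0833333⌋ = 7 → h; lat ⌊0.9464/0.0416667⌋ = 22 → w.

AG36hw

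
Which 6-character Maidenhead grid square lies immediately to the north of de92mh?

DE92mi

Latitude subsquare h = 7; +1 → 8 = i.
The longitude characters are unchanged.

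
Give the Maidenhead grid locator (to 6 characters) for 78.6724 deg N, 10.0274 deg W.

Offset from 180°W / 90°S: lon 169.9726°, lat 168.6724°.
Field: 169.9726/20 → 8 → I, 168.6724/10 → 16 → Q; chars IQ.
Square: 9.9726/2 → 4, 8.6724/1 → 8; chars 48.
Subsquare: 1.9726/0.0833333 → 23 → x, 0.6724/0.0416667 → 16 → q; chars xq.

IQ48xq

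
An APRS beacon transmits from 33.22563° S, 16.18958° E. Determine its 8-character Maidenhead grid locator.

JF86cs25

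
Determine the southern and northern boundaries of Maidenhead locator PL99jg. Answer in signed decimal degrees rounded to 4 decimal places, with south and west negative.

Field P=15, L=11: +15·20° lon, +11·10° lat → SW at lon 120°, lat 20°.
Square 9, 9: +9·2° lon, +9·1° lat → SW at lon 138°, lat 29°.
Subsquare j=9, g=6: +9·0.0833333° lon, +6·0.0416667° lat → SW at lon 138.75°, lat 29.25°.
Cell spans 0.0833333° lon × 0.0416667° lat.
south 29.2500, north 29.2917.

29.2500, 29.2917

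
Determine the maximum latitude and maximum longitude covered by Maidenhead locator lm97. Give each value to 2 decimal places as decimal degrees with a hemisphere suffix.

38.00° N, 60.00° E

Field L=11, M=12: +11·20° lon, +12·10° lat → SW at lon 40°, lat 30°.
Square 9, 7: +9·2° lon, +7·1° lat → SW at lon 58°, lat 37°.
Cell spans 2° lon × 1° lat. NE corner is SW corner plus one full cell.
latitude 38.00° N, longitude 60.00° E.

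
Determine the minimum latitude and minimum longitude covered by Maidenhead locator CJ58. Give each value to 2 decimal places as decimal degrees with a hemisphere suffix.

8.00° N, 130.00° W

Field C=2, J=9: +2·20° lon, +9·10° lat → SW at lon -140°, lat 0°.
Square 5, 8: +5·2° lon, +8·1° lat → SW at lon -130°, lat 8°.
latitude 8.00° N, longitude 130.00° W.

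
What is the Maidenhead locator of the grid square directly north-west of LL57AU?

Longitude subsquare a = 0; −1 → -1, wraps to 23 = x, carry into square.
Longitude square 5; −1 → 4.
Latitude subsquare u = 20; +1 → 21 = v.

LL47xv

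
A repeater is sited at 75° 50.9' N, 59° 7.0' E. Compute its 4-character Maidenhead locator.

LQ95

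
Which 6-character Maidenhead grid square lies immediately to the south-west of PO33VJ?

Longitude subsquare v = 21; −1 → 20 = u.
Latitude subsquare j = 9; −1 → 8 = i.

PO33ui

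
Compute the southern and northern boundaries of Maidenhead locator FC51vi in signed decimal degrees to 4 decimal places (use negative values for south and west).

-68.6667, -68.6250

Field F=5, C=2: +5·20° lon, +2·10° lat → SW at lon -80°, lat -70°.
Square 5, 1: +5·2° lon, +1·1° lat → SW at lon -70°, lat -69°.
Subsquare v=21, i=8: +21·0.0833333° lon, +8·0.0416667° lat → SW at lon -68.25°, lat -68.6667°.
Cell spans 0.0833333° lon × 0.0416667° lat.
south -68.6667, north -68.6250.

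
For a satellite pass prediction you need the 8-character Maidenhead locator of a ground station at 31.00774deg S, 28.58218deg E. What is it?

KF48gx98

Add 180° to longitude and 90° to latitude: 208.58218, 58.99226.
Field: lon ⌊208.58218/20⌋ = 10 → K; lat ⌊58.99226/10⌋ = 5 → F.
Square: lon ⌊8.58218/2⌋ = 4; lat ⌊8.99226/1⌋ = 8.
Subsquare: lon ⌊0.58218/0.0833333⌋ = 6 → g; lat ⌊0.99226/0.0416667⌋ = 23 → x.
Extended square: lon ⌊0.08218/0.00833333⌋ = 9; lat ⌊0.03393/0.00416667⌋ = 8.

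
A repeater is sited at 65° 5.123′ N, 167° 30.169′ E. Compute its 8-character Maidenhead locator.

RP35sc00

Add 180° to longitude and 90° to latitude: 347.50282, 155.08538.
Field: 347.50282/20 → 17 → R, 155.08538/10 → 15 → P; chars RP.
Square: 7.50282/2 → 3, 5.08538/1 → 5; chars 35.
Subsquare: 1.50282/0.0833333 → 18 → s, 0.08538/0.0416667 → 2 → c; chars sc.
Extended square: 0.00282/0.00833333 → 0, 0.00205/0.00416667 → 0; chars 00.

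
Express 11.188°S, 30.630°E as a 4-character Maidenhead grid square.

KH58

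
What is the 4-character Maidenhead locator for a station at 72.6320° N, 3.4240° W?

IQ82

Offset from 180°W / 90°S: lon 176.58°, lat 162.63°.
Field: 176.58/20 → 8 → I, 162.63/10 → 16 → Q; chars IQ.
Square: 16.58/2 → 8, 2.63/1 → 2; chars 82.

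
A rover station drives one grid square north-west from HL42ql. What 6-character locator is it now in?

Longitude subsquare q = 16; −1 → 15 = p.
Latitude subsquare l = 11; +1 → 12 = m.

HL42pm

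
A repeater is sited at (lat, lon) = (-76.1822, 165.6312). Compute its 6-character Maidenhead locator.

Offset from 180°W / 90°S: lon 345.6312°, lat 13.8178°.
Field (20°×10°, letters A–R): 345.6312/20 → 17 → R, 13.8178/10 → 1 → B; chars RB.
Square (2°×1°, digits 0–9): 5.6312/2 → 2, 3.8178/1 → 3; chars 23.
Subsquare (5′×2.5′, letters a–x): 1.6312/0.0833333 → 19 → t, 0.8178/0.0416667 → 19 → t; chars tt.

RB23tt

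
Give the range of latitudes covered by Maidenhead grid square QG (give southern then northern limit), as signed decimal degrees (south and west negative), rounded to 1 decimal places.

Field Q=16, G=6: +16·20° lon, +6·10° lat → SW at lon 140°, lat -30°.
Cell spans 20° lon × 10° lat.
south -30.0, north -20.0.

-30.0, -20.0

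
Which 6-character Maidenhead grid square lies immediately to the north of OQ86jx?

Latitude subsquare x = 23; +1 → 24, wraps to 0 = a, carry into square.
Latitude square 6; +1 → 7.
The longitude characters are unchanged.

OQ87ja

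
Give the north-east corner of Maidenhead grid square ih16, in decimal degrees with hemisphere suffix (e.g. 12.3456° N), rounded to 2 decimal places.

Field I=8, H=7: +8·20° lon, +7·10° lat → SW at lon -20°, lat -20°.
Square 1, 6: +1·2° lon, +6·1° lat → SW at lon -18°, lat -14°.
Cell spans 2° lon × 1° lat. NE corner is SW corner plus one full cell.
latitude 13.00° S, longitude 16.00° W.

13.00° S, 16.00° W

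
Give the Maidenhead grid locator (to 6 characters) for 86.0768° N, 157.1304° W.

BR16kb

Add 180° to longitude and 90° to latitude: 22.8696, 176.0768.
Field (20°×10°, letters A–R): lon ⌊22.8696/20⌋ = 1 → B; lat ⌊176.0768/10⌋ = 17 → R.
Square (2°×1°, digits 0–9): lon ⌊2.8696/2⌋ = 1; lat ⌊6.0768/1⌋ = 6.
Subsquare (5′×2.5′, letters a–x): lon ⌊0.8696/0.0833333⌋ = 10 → k; lat ⌊0.0768/0.0416667⌋ = 1 → b.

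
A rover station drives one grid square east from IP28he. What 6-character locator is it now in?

IP28ie

Longitude subsquare h = 7; +1 → 8 = i.
The latitude characters are unchanged.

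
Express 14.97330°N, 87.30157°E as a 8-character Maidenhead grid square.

NK34px63

Add 180° to longitude and 90° to latitude: 267.30157, 104.97330.
Field (20°×10°, letters A–R): 267.30157/20 → 13 → N, 104.97330/10 → 10 → K; chars NK.
Square (2°×1°, digits 0–9): 7.30157/2 → 3, 4.97330/1 → 4; chars 34.
Subsquare (5′×2.5′, letters a–x): 1.30157/0.0833333 → 15 → p, 0.97330/0.0416667 → 23 → x; chars px.
Extended square (30″×15″, digits 0–9): 0.05157/0.00833333 → 6, 0.01497/0.00416667 → 3; chars 63.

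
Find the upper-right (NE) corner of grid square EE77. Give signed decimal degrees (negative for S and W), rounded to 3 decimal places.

-42.000, -84.000

Field E=4, E=4: +4·20° lon, +4·10° lat → SW at lon -100°, lat -50°.
Square 7, 7: +7·2° lon, +7·1° lat → SW at lon -86°, lat -43°.
Cell spans 2° lon × 1° lat. NE corner is SW corner plus one full cell.
latitude -42.000, longitude -84.000.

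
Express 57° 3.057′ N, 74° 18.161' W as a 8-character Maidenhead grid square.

FO27ub32

Shift to the Maidenhead origin (180°W, 90°S): lon 105.69732, lat 147.05095.
Field: lon ⌊105.69732/20⌋ = 5 → F; lat ⌊147.05095/10⌋ = 14 → O.
Square: lon ⌊5.69732/2⌋ = 2; lat ⌊7.05095/1⌋ = 7.
Subsquare: lon ⌊1.69732/0.0833333⌋ = 20 → u; lat ⌊0.05095/0.0416667⌋ = 1 → b.
Extended square: lon ⌊0.03065/0.00833333⌋ = 3; lat ⌊0.00928/0.00416667⌋ = 2.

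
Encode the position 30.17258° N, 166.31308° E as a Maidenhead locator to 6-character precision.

RM30de

Add 180° to longitude and 90° to latitude: 346.3131, 120.1726.
Field: lon ⌊346.3131/20⌋ = 17 → R; lat ⌊120.1726/10⌋ = 12 → M.
Square: lon ⌊6.3131/2⌋ = 3; lat ⌊0.1726/1⌋ = 0.
Subsquare: lon ⌊0.3131/0.0833333⌋ = 3 → d; lat ⌊0.1726/0.0416667⌋ = 4 → e.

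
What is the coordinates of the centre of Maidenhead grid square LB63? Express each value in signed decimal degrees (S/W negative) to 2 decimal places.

-76.50, 53.00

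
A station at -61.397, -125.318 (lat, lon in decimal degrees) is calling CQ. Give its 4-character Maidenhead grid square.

Shift to the Maidenhead origin (180°W, 90°S): lon 54.68, lat 28.60.
Field (20°×10°, letters A–R): lon ⌊54.68/20⌋ = 2 → C; lat ⌊28.60/10⌋ = 2 → C.
Square (2°×1°, digits 0–9): lon ⌊14.68/2⌋ = 7; lat ⌊8.60/1⌋ = 8.

CC78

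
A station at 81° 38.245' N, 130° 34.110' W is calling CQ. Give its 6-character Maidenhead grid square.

Offset from 180°W / 90°S: lon 49.4315°, lat 171.6374°.
Field (20°×10°, letters A–R): 49.4315/20 → 2 → C, 171.6374/10 → 17 → R; chars CR.
Square (2°×1°, digits 0–9): 9.4315/2 → 4, 1.6374/1 → 1; chars 41.
Subsquare (5′×2.5′, letters a–x): 1.4315/0.0833333 → 17 → r, 0.6374/0.0416667 → 15 → p; chars rp.

CR41rp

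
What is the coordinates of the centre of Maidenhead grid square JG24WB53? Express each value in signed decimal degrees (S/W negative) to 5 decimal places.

Field J=9, G=6: +9·20° lon, +6·10° lat → SW at lon 0°, lat -30°.
Square 2, 4: +2·2° lon, +4·1° lat → SW at lon 4°, lat -26°.
Subsquare w=22, b=1: +22·0.0833333° lon, +1·0.0416667° lat → SW at lon 5.83333°, lat -25.9583°.
Extended square 5, 3: +5·0.00833333° lon, +3·0.00416667° lat → SW at lon 5.875°, lat -25.9458°.
Cell spans 0.00833333° lon × 0.00416667° lat. Centre is SW corner plus half of each.
latitude -25.94375, longitude 5.87917.

-25.94375, 5.87917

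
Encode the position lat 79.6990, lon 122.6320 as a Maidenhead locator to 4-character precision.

PQ19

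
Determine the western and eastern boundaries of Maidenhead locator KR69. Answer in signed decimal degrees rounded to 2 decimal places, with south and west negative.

Field K=10, R=17: +10·20° lon, +17·10° lat → SW at lon 20°, lat 80°.
Square 6, 9: +6·2° lon, +9·1° lat → SW at lon 32°, lat 89°.
Cell spans 2° lon × 1° lat.
west 32.00, east 34.00.

32.00, 34.00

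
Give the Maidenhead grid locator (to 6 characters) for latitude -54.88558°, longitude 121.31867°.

PD05pc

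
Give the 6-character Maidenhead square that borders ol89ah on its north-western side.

OL79xi

Longitude subsquare a = 0; −1 → -1, wraps to 23 = x, carry into square.
Longitude square 8; −1 → 7.
Latitude subsquare h = 7; +1 → 8 = i.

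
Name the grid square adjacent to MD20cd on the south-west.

Longitude subsquare c = 2; −1 → 1 = b.
Latitude subsquare d = 3; −1 → 2 = c.

MD20bc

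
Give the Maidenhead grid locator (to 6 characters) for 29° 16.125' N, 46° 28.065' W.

Add 180° to longitude and 90° to latitude: 133.5323, 119.2687.
Field (20°×10°, letters A–R): 133.5323/20 → 6 → G, 119.2687/10 → 11 → L; chars GL.
Square (2°×1°, digits 0–9): 13.5323/2 → 6, 9.2687/1 → 9; chars 69.
Subsquare (5′×2.5′, letters a–x): 1.5323/0.0833333 → 18 → s, 0.2687/0.0416667 → 6 → g; chars sg.

GL69sg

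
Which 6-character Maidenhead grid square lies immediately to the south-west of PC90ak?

Longitude subsquare a = 0; −1 → -1, wraps to 23 = x, carry into square.
Longitude square 9; −1 → 8.
Latitude subsquare k = 10; −1 → 9 = j.

PC80xj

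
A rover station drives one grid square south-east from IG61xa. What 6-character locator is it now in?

Longitude subsquare x = 23; +1 → 24, wraps to 0 = a, carry into square.
Longitude square 6; +1 → 7.
Latitude subsquare a = 0; −1 → -1, wraps to 23 = x, carry into square.
Latitude square 1; −1 → 0.

IG70ax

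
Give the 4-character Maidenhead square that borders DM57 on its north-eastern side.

Longitude square 5; +1 → 6.
Latitude square 7; +1 → 8.

DM68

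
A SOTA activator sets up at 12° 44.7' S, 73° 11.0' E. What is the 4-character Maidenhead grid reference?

MH67

Shift to the Maidenhead origin (180°W, 90°S): lon 253.18, lat 77.25.
Field (20°×10°, letters A–R): lon ⌊253.18/20⌋ = 12 → M; lat ⌊77.25/10⌋ = 7 → H.
Square (2°×1°, digits 0–9): lon ⌊13.18/2⌋ = 6; lat ⌊7.25/1⌋ = 7.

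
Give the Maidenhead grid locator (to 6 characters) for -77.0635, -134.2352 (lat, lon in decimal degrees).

CB22vw

Add 180° to longitude and 90° to latitude: 45.7648, 12.9365.
Field: lon ⌊45.7648/20⌋ = 2 → C; lat ⌊12.9365/10⌋ = 1 → B.
Square: lon ⌊5.7648/2⌋ = 2; lat ⌊2.9365/1⌋ = 2.
Subsquare: lon ⌊1.7648/0.0833333⌋ = 21 → v; lat ⌊0.9365/0.0416667⌋ = 22 → w.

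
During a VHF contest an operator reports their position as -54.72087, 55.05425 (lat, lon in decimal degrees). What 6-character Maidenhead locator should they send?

Shift to the Maidenhead origin (180°W, 90°S): lon 235.0542, lat 35.2791.
Field: lon ⌊235.0542/20⌋ = 11 → L; lat ⌊35.2791/10⌋ = 3 → D.
Square: lon ⌊15.0542/2⌋ = 7; lat ⌊5.2791/1⌋ = 5.
Subsquare: lon ⌊1.0542/0.0833333⌋ = 12 → m; lat ⌊0.2791/0.0416667⌋ = 6 → g.

LD75mg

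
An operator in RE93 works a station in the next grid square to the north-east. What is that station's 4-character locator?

AE04

Longitude square 9; +1 → 10, wraps to 0, carry into field.
Longitude field R = 17; +1 → 18, wraps to 0 = A, wrapping around the antimeridian.
Latitude square 3; +1 → 4.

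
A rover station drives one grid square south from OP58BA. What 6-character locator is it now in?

OP57bx

Latitude subsquare a = 0; −1 → -1, wraps to 23 = x, carry into square.
Latitude square 8; −1 → 7.
The longitude characters are unchanged.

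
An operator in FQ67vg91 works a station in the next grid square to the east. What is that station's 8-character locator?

FQ67wg01

Longitude extended square 9; +1 → 10, wraps to 0, carry into subsquare.
Longitude subsquare v = 21; +1 → 22 = w.
The latitude characters are unchanged.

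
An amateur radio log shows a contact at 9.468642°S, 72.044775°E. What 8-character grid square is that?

Add 180° to longitude and 90° to latitude: 252.04478, 80.53136.
Field: 252.04478/20 → 12 → M, 80.53136/10 → 8 → I; chars MI.
Square: 12.04478/2 → 6, 0.53136/1 → 0; chars 60.
Subsquare: 0.04478/0.0833333 → 0 → a, 0.53136/0.0416667 → 12 → m; chars am.
Extended square: 0.04478/0.00833333 → 5, 0.03136/0.00416667 → 7; chars 57.

MI60am57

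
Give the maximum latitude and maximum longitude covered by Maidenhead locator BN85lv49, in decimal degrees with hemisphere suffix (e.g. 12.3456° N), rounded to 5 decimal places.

Field B=1, N=13: +1·20° lon, +13·10° lat → SW at lon -160°, lat 40°.
Square 8, 5: +8·2° lon, +5·1° lat → SW at lon -144°, lat 45°.
Subsquare l=11, v=21: +11·0.0833333° lon, +21·0.0416667° lat → SW at lon -143.083°, lat 45.875°.
Extended square 4, 9: +4·0.00833333° lon, +9·0.00416667° lat → SW at lon -143.05°, lat 45.9125°.
Cell spans 0.00833333° lon × 0.00416667° lat. NE corner is SW corner plus one full cell.
latitude 45.91667° N, longitude 143.04167° W.

45.91667° N, 143.04167° W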